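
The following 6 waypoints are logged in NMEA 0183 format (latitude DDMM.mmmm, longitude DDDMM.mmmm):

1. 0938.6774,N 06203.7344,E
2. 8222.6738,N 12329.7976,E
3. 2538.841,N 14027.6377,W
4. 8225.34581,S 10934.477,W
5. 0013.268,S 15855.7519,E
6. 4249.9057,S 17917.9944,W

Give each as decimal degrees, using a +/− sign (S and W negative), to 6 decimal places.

1. 9.644623, 62.062240
2. 82.377897, 123.496627
3. 25.647350, -140.460628
4. -82.422430, -109.574617
5. -0.221133, 158.929198
6. -42.831762, -179.299907

Point 1:
  Latitude: split at 2 digits → 09° and 38.6774′; 9 + 38.6774/60 = 9.6446233
  N ⇒ keep positive
  Longitude: split at 3 digits → 062° and 3.7344′; 62 + 3.7344/60 = 62.0622400
  E → positive
Point 2:
  Latitude: degrees = first 2 digits = 82, minutes = 22.6738; 82 + 22.6738/60 = 82.3778967
  N ⇒ keep positive
  Lon: split at 3 digits → 123° and 29.7976′; 123 + 29.7976/60 = 123.4966267
  E → positive
Point 3:
  φ: split at 2 digits → 25° and 38.841′; 25 + 38.841/60 = 25.6473500
  N → positive
  Longitude: degrees = first 3 digits = 140, minutes = 27.6377; 140 + 27.6377/60 = 140.4606283
  W → negative
Point 4:
  Lat: degrees = first 2 digits = 82, minutes = 25.34581; 82 + 25.34581/60 = 82.4224302
  S → negative
  λ: split at 3 digits → 109° and 34.477′; 109 + 34.477/60 = 109.5746167
  hemisphere W, so the sign is −
Point 5:
  Lat: degrees = first 2 digits = 0, minutes = 13.268; 0 + 13.268/60 = 0.2211333
  S → negative
  λ: degrees = first 3 digits = 158, minutes = 55.7519; 158 + 55.7519/60 = 158.9291983
  E ⇒ keep positive
Point 6:
  Lat: split at 2 digits → 42° and 49.9057′; 42 + 49.9057/60 = 42.8317617
  hemisphere S, so the sign is −
  Longitude: split at 3 digits → 179° and 17.9944′; 179 + 17.9944/60 = 179.2999067
  W ⇒ negate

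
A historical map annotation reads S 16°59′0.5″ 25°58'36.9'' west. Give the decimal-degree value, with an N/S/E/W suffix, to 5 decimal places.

φ: 16° + 59/60 + 0.5/3600 = 16 + 0.983333 + 0.000139 = 16.983472
λ: 25 + 58/60 + 36.9/3600 = 25.976917

16.98347° S, 25.97692° W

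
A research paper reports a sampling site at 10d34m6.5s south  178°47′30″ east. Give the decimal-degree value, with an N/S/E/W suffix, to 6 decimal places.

Lat: 10 + 34/60 + 6.5/3600 = 10.5684722
λ: 47′ + 30″ = 47.50000′; 178 + 47.50000/60 = 178.7916667

10.568472° S, 178.791667° E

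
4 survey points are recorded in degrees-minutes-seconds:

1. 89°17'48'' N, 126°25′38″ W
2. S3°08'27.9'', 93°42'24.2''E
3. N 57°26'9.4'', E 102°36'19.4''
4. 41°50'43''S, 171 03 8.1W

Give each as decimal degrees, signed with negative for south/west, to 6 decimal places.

Point 1:
  Lat: 89 + 17/60 + 48/3600 = 89.2966667
  N ⇒ keep positive
  Longitude: 126° + 25/60 + 38/3600 = 126 + 0.416667 + 0.010556 = 126.4272222
  hemisphere W, so the sign is −
Point 2:
  φ: 3° + 8/60 + 27.9/3600 = 3 + 0.133333 + 0.007750 = 3.1410833
  S → negative
  Lon: 42′ + 24.2″ = 42.40333′; 93 + 42.40333/60 = 93.7067222
  E ⇒ keep positive
Point 3:
  φ: 57° + 26/60 + 9.4/3600 = 57 + 0.433333 + 0.002611 = 57.4359444
  N ⇒ keep positive
  λ: 36′ + 19.4″ = 36.32333′; 102 + 36.32333/60 = 102.6053889
  E ⇒ keep positive
Point 4:
  Latitude: 41 + 50/60 + 43/3600 = 41.8452778
  S → negative
  Lon: 3′ + 8.1″ = 3.13500′; 171 + 3.13500/60 = 171.0522500
  hemisphere W, so the sign is −

1. 89.296667, -126.427222
2. -3.141083, 93.706722
3. 57.435944, 102.605389
4. -41.845278, -171.052250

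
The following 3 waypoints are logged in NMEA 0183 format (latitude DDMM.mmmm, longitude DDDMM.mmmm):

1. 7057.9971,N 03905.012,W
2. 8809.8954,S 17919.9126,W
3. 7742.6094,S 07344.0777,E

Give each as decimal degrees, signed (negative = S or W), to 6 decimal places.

Point 1:
  Latitude: split at 2 digits → 70° and 57.9971′; 70 + 57.9971/60 = 70.9666183
  N → positive
  Longitude: split at 3 digits → 039° and 5.012′; 39 + 5.012/60 = 39.0835333
  hemisphere W, so the sign is −
Point 2:
  Lat: degrees = first 2 digits = 88, minutes = 9.8954; 88 + 9.8954/60 = 88.1649233
  S ⇒ negate
  Lon: split at 3 digits → 179° and 19.9126′; 179 + 19.9126/60 = 179.3318767
  W ⇒ negate
Point 3:
  Latitude: degrees = first 2 digits = 77, minutes = 42.6094; 77 + 42.6094/60 = 77.7101567
  hemisphere S, so the sign is −
  Lon: degrees = first 3 digits = 73, minutes = 44.0777; 73 + 44.0777/60 = 73.7346283
  E ⇒ keep positive

1. 70.966618, -39.083533
2. -88.164923, -179.331877
3. -77.710157, 73.734628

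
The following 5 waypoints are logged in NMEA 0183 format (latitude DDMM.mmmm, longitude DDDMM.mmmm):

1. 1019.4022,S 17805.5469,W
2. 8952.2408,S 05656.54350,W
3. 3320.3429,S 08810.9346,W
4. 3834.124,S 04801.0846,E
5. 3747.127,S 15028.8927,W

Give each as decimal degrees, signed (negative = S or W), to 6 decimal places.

Point 1:
  Latitude: split at 2 digits → 10° and 19.4022′; 10 + 19.4022/60 = 10.3233700
  hemisphere S, so the sign is −
  Lon: degrees = first 3 digits = 178, minutes = 5.5469; 178 + 5.5469/60 = 178.0924483
  W ⇒ negate
Point 2:
  φ: split at 2 digits → 89° and 52.2408′; 89 + 52.2408/60 = 89.8706800
  hemisphere S, so the sign is −
  Lon: degrees = first 3 digits = 56, minutes = 56.5435; 56 + 56.5435/60 = 56.9423917
  hemisphere W, so the sign is −
Point 3:
  Latitude: degrees = first 2 digits = 33, minutes = 20.3429; 33 + 20.3429/60 = 33.3390483
  S → negative
  Lon: degrees = first 3 digits = 88, minutes = 10.9346; 88 + 10.9346/60 = 88.1822433
  hemisphere W, so the sign is −
Point 4:
  Lat: split at 2 digits → 38° and 34.124′; 38 + 34.124/60 = 38.5687333
  hemisphere S, so the sign is −
  λ: degrees = first 3 digits = 48, minutes = 1.0846; 48 + 1.0846/60 = 48.0180767
  E → positive
Point 5:
  φ: split at 2 digits → 37° and 47.127′; 37 + 47.127/60 = 37.7854500
  S ⇒ negate
  Lon: degrees = first 3 digits = 150, minutes = 28.8927; 150 + 28.8927/60 = 150.4815450
  W ⇒ negate

1. -10.323370, -178.092448
2. -89.870680, -56.942392
3. -33.339048, -88.182243
4. -38.568733, 48.018077
5. -37.785450, -150.481545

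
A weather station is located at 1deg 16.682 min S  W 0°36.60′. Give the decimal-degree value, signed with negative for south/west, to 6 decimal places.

φ: 16.682′ = 0.278033°; total 1.2780333
hemisphere S, so the sign is −
Lon: 36.6′ = 0.610000°; total 0.6100000
W → negative

-1.278033, -0.610000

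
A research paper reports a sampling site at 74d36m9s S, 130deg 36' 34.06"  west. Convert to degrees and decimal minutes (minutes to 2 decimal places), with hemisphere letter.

φ: 36 + 9/60 = 36.1500′
Lon: 36 + 34.06/60 = 36.5677′

74° 36.15′ S, 130° 36.57′ W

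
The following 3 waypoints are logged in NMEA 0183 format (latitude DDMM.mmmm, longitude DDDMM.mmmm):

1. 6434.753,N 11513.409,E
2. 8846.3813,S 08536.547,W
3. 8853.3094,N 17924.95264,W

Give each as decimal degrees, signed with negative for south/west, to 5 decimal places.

Point 1:
  Lat: split at 2 digits → 64° and 34.753′; 64 + 34.753/60 = 64.579217
  N → positive
  λ: split at 3 digits → 115° and 13.409′; 115 + 13.409/60 = 115.223483
  E ⇒ keep positive
Point 2:
  Latitude: degrees = first 2 digits = 88, minutes = 46.3813; 88 + 46.3813/60 = 88.773022
  S → negative
  Longitude: split at 3 digits → 085° and 36.547′; 85 + 36.547/60 = 85.609117
  W → negative
Point 3:
  Lat: split at 2 digits → 88° and 53.3094′; 88 + 53.3094/60 = 88.888490
  N ⇒ keep positive
  Longitude: split at 3 digits → 179° and 24.95264′; 179 + 24.95264/60 = 179.415877
  hemisphere W, so the sign is −

1. 64.57922, 115.22348
2. -88.77302, -85.60912
3. 88.88849, -179.41588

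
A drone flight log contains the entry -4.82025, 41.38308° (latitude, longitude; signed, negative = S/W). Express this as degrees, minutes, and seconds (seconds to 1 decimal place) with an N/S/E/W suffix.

4°49′12.9″ S, 41°22′59.1″ E

Latitude is negative → S; |value| = 4.820250
Lat: 0.820250° → 49.21500′; 0.21500 × 60 = 12.900″
Lon: 0.383080° → 22.98480′; 0.98480 × 60 = 59.088″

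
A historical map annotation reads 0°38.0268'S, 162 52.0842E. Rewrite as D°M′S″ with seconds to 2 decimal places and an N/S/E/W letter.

Lat: 38.02680′ → 38′ and 0.02680 × 60 = 1.6080″
Lon: fractional minutes 0.08420 × 60 = 5.0520″

0°38′1.61″ S, 162°52′5.05″ E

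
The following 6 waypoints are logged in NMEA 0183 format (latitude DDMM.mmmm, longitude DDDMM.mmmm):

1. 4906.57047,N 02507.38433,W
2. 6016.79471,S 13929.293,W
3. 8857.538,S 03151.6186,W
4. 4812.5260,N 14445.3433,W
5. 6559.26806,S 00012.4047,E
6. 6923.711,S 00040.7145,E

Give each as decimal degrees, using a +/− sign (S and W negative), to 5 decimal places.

1. 49.10951, -25.12307
2. -60.27991, -139.48822
3. -88.95897, -31.86031
4. 48.20877, -144.75572
5. -65.98780, 0.20675
6. -69.39518, 0.67858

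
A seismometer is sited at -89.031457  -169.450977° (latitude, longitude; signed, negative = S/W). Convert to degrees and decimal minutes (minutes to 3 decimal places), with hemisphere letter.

89° 1.887′ S, 169° 27.059′ W

Latitude is negative → S; |value| = 89.031457
Latitude: 89° + 0.031457 × 60 = 89° 1.88742′
Longitude is negative → W; |value| = 169.450977
Longitude: minutes = (169.450977 − 169) × 60 = 27.05862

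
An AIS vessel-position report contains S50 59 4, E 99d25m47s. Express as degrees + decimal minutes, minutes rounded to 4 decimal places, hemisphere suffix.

Lat: seconds/60 = 0.06667; minutes = 59 + 0.06667 = 59.066667
λ: 25 + 47/60 = 25.783333′

50° 59.0667′ S, 99° 25.7833′ E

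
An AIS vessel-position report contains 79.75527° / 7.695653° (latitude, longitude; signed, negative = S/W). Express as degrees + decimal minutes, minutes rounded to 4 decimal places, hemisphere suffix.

Latitude: fractional part 0.755270 → 45.316200 minutes
Lon: minutes = (7.695653 − 7) × 60 = 41.739180

79° 45.3162′ N, 7° 41.7392′ E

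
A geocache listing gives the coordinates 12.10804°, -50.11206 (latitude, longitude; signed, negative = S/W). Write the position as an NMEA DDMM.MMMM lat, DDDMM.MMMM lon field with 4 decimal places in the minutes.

Lat: fractional part 0.108040 → 6.482400 minutes
Longitude is negative → W; |value| = 50.112060
Lon: minutes = (50.112060 − 50) × 60 = 6.723600

1206.4824,N / 05006.7236,W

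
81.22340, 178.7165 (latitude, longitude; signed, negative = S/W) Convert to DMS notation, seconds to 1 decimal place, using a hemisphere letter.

81°13′24.2″ N, 178°42′59.4″ E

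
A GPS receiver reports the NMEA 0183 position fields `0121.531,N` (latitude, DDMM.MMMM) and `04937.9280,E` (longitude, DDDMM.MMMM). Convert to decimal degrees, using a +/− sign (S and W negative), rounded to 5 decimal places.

Latitude: degrees = first 2 digits = 1, minutes = 21.531; 1 + 21.531/60 = 1.358850
N → positive
λ: degrees = first 3 digits = 49, minutes = 37.928; 49 + 37.928/60 = 49.632133
E ⇒ keep positive

1.35885, 49.63213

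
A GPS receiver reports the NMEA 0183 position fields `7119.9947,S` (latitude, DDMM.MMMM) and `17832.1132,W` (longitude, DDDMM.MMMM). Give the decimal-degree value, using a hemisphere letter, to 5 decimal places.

Lat: split at 2 digits → 71° and 19.9947′; 71 + 19.9947/60 = 71.333245
Longitude: degrees = first 3 digits = 178, minutes = 32.1132; 178 + 32.1132/60 = 178.535220

71.33325° S, 178.53522° W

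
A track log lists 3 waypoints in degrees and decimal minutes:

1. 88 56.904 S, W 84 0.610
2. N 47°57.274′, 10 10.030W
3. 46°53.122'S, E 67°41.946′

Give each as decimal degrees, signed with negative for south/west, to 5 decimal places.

Point 1:
  Lat: 56.904′ = 0.948400°; total 88.948400
  S → negative
  Longitude: 0.61′ = 0.010167°; total 84.010167
  W ⇒ negate
Point 2:
  Latitude: 57.274′ = 0.954567°; total 47.954567
  N ⇒ keep positive
  λ: 10.03′ = 0.167167°; total 10.167167
  W ⇒ negate
Point 3:
  Lat: 46 + 53.122/60 = 46.885367
  S → negative
  Longitude: 41.946′ = 0.699100°; total 67.699100
  E → positive

1. -88.94840, -84.01017
2. 47.95457, -10.16717
3. -46.88537, 67.69910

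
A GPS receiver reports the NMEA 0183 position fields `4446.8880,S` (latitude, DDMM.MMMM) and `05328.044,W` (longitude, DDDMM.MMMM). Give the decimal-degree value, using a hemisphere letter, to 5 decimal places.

44.78147° S, 53.46740° W

Latitude: degrees = first 2 digits = 44, minutes = 46.888; 44 + 46.888/60 = 44.781467
λ: split at 3 digits → 053° and 28.044′; 53 + 28.044/60 = 53.467400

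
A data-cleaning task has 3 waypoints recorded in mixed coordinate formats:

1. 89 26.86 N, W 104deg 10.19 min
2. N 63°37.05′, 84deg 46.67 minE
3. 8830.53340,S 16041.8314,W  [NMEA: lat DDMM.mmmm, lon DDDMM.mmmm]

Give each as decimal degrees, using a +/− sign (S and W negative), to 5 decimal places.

Point 1:
  φ: 89 + 26.86/60 = 89.447667
  N → positive
  Lon: 104 + 10.19/60 = 104.169833
  W → negative
Point 2:
  φ: 63 + 37.05/60 = 63.617500
  N → positive
  Longitude: 46.67′ = 0.777833°; total 84.777833
  E ⇒ keep positive
Point 3:
  Lat: degrees = first 2 digits = 88, minutes = 30.5334; 88 + 30.5334/60 = 88.508890
  hemisphere S, so the sign is −
  Lon: degrees = first 3 digits = 160, minutes = 41.8314; 160 + 41.8314/60 = 160.697190
  W ⇒ negate

1. 89.44767, -104.16983
2. 63.61750, 84.77783
3. -88.50889, -160.69719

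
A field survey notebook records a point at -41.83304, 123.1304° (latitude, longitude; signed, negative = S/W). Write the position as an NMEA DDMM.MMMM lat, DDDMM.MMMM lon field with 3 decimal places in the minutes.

Latitude is negative → S; |value| = 41.833040
Latitude: fractional part 0.833040 → 49.98240 minutes
λ: 123° + 0.130400 × 60 = 123° 7.82400′

4149.982,S / 12307.824,E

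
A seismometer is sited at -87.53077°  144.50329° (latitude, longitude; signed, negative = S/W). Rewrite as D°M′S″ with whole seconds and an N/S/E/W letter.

87°31′51″ S, 144°30′12″ E

Latitude is negative → S; |value| = 87.530770
Latitude: whole degrees 87; 31.84620′ → 31′ and 50.77″
Longitude: 0.503290 × 60 = 30.19740′ → 30′, remainder × 60 = 11.84″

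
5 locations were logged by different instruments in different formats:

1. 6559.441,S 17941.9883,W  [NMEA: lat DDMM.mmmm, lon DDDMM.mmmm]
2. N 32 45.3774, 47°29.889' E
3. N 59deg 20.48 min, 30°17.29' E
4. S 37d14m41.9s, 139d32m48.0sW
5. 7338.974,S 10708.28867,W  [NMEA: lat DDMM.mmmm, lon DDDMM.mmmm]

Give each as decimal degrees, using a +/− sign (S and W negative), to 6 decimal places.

Point 1:
  Latitude: degrees = first 2 digits = 65, minutes = 59.441; 65 + 59.441/60 = 65.9906833
  S ⇒ negate
  Lon: degrees = first 3 digits = 179, minutes = 41.9883; 179 + 41.9883/60 = 179.6998050
  W → negative
Point 2:
  Latitude: 32 + 45.3774/60 = 32.7562900
  N ⇒ keep positive
  Longitude: 29.889′ = 0.498150°; total 47.4981500
  E → positive
Point 3:
  φ: 20.48′ = 0.341333°; total 59.3413333
  N → positive
  Lon: 17.29′ = 0.288167°; total 30.2881667
  E ⇒ keep positive
Point 4:
  Lat: 37 + 14/60 + 41.9/3600 = 37.2449722
  S ⇒ negate
  λ: 139° + 32/60 + 48/3600 = 139 + 0.533333 + 0.013333 = 139.5466667
  W → negative
Point 5:
  φ: split at 2 digits → 73° and 38.974′; 73 + 38.974/60 = 73.6495667
  S ⇒ negate
  Longitude: split at 3 digits → 107° and 8.28867′; 107 + 8.28867/60 = 107.1381445
  W → negative

1. -65.990683, -179.699805
2. 32.756290, 47.498150
3. 59.341333, 30.288167
4. -37.244972, -139.546667
5. -73.649567, -107.138145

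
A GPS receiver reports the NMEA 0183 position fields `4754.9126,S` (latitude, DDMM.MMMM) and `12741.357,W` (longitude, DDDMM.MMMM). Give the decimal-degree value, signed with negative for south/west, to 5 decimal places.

φ: split at 2 digits → 47° and 54.9126′; 47 + 54.9126/60 = 47.915210
hemisphere S, so the sign is −
λ: split at 3 digits → 127° and 41.357′; 127 + 41.357/60 = 127.689283
W → negative

-47.91521, -127.68928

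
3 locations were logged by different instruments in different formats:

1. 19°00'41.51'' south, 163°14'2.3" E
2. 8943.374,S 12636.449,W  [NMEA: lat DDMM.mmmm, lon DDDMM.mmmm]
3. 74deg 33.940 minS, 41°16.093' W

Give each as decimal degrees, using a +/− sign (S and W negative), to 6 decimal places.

Point 1:
  Latitude: 0′ + 41.51″ = 0.69183′; 19 + 0.69183/60 = 19.0115306
  S → negative
  Lon: 14′ + 2.3″ = 14.03833′; 163 + 14.03833/60 = 163.2339722
  E ⇒ keep positive
Point 2:
  φ: split at 2 digits → 89° and 43.374′; 89 + 43.374/60 = 89.7229000
  S ⇒ negate
  Lon: split at 3 digits → 126° and 36.449′; 126 + 36.449/60 = 126.6074833
  W ⇒ negate
Point 3:
  Lat: 33.94′ = 0.565667°; total 74.5656667
  S → negative
  Lon: 41 + 16.093/60 = 41.2682167
  W ⇒ negate

1. -19.011531, 163.233972
2. -89.722900, -126.607483
3. -74.565667, -41.268217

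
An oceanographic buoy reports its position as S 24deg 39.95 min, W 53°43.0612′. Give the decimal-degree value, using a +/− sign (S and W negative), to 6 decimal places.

-24.665833, -53.717687

Latitude: 24 + 39.95/60 = 24.6658333
S → negative
Longitude: 43.0612′ = 0.717687°; total 53.7176867
W → negative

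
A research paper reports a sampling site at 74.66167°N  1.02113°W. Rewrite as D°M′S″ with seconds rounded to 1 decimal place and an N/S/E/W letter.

74°39′42.0″ N, 1°01′16.1″ W

Latitude: whole degrees 74; 39.70020′ → 39′ and 42.012″
Lon: 0.021130 × 60 = 1.26780′ → 1′, remainder × 60 = 16.068″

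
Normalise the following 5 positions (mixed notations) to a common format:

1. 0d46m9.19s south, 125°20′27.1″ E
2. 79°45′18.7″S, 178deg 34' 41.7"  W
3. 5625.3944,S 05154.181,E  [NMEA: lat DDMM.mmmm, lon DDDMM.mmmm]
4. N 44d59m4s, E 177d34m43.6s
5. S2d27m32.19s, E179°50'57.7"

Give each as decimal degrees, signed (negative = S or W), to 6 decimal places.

Point 1:
  φ: 0° + 46/60 + 9.19/3600 = 0 + 0.766667 + 0.002553 = 0.7692194
  hemisphere S, so the sign is −
  Lon: 125 + 20/60 + 27.1/3600 = 125.3408611
  E → positive
Point 2:
  Lat: 79 + 45/60 + 18.7/3600 = 79.7551944
  S → negative
  Longitude: 34′ + 41.7″ = 34.69500′; 178 + 34.69500/60 = 178.5782500
  hemisphere W, so the sign is −
Point 3:
  Lat: degrees = first 2 digits = 56, minutes = 25.3944; 56 + 25.3944/60 = 56.4232400
  hemisphere S, so the sign is −
  Lon: split at 3 digits → 051° and 54.181′; 51 + 54.181/60 = 51.9030167
  E → positive
Point 4:
  Lat: 44° + 59/60 + 4/3600 = 44 + 0.983333 + 0.001111 = 44.9844444
  N ⇒ keep positive
  Lon: 177° + 34/60 + 43.6/3600 = 177 + 0.566667 + 0.012111 = 177.5787778
  E ⇒ keep positive
Point 5:
  φ: 27′ + 32.19″ = 27.53650′; 2 + 27.53650/60 = 2.4589417
  S ⇒ negate
  Longitude: 179 + 50/60 + 57.7/3600 = 179.8493611
  E ⇒ keep positive

1. -0.769219, 125.340861
2. -79.755194, -178.578250
3. -56.423240, 51.903017
4. 44.984444, 177.578778
5. -2.458942, 179.849361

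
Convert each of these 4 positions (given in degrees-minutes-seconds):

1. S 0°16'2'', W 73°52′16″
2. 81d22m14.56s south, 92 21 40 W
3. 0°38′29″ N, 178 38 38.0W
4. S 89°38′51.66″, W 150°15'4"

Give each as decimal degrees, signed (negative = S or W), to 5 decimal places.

1. -0.26722, -73.87111
2. -81.37071, -92.36111
3. 0.64139, -178.64389
4. -89.64768, -150.25111

Point 1:
  Latitude: 0° + 16/60 + 2/3600 = 0 + 0.266667 + 0.000556 = 0.267222
  S → negative
  λ: 73° + 52/60 + 16/3600 = 73 + 0.866667 + 0.004444 = 73.871111
  W → negative
Point 2:
  Latitude: 81° + 22/60 + 14.56/3600 = 81 + 0.366667 + 0.004044 = 81.370711
  S → negative
  Longitude: 92° + 21/60 + 40/3600 = 92 + 0.350000 + 0.011111 = 92.361111
  W → negative
Point 3:
  Latitude: 0° + 38/60 + 29/3600 = 0 + 0.633333 + 0.008056 = 0.641389
  N ⇒ keep positive
  Lon: 178 + 38/60 + 38/3600 = 178.643889
  W → negative
Point 4:
  Latitude: 38′ + 51.66″ = 38.86100′; 89 + 38.86100/60 = 89.647683
  hemisphere S, so the sign is −
  λ: 15′ + 4″ = 15.06667′; 150 + 15.06667/60 = 150.251111
  hemisphere W, so the sign is −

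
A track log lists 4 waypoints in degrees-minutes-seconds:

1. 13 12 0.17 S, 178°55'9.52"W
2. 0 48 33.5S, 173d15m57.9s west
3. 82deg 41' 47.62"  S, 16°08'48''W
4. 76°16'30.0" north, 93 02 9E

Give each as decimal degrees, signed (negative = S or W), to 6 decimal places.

1. -13.200047, -178.919311
2. -0.809306, -173.266083
3. -82.696561, -16.146667
4. 76.275000, 93.035833

Point 1:
  Latitude: 12′ + 0.17″ = 12.00283′; 13 + 12.00283/60 = 13.2000472
  S → negative
  Lon: 178 + 55/60 + 9.52/3600 = 178.9193111
  W → negative
Point 2:
  φ: 0° + 48/60 + 33.5/3600 = 0 + 0.800000 + 0.009306 = 0.8093056
  S → negative
  Lon: 173 + 15/60 + 57.9/3600 = 173.2660833
  hemisphere W, so the sign is −
Point 3:
  φ: 82° + 41/60 + 47.62/3600 = 82 + 0.683333 + 0.013228 = 82.6965611
  S ⇒ negate
  Longitude: 16 + 8/60 + 48/3600 = 16.1466667
  W → negative
Point 4:
  φ: 76° + 16/60 + 30/3600 = 76 + 0.266667 + 0.008333 = 76.2750000
  N ⇒ keep positive
  Longitude: 93 + 2/60 + 9/3600 = 93.0358333
  E → positive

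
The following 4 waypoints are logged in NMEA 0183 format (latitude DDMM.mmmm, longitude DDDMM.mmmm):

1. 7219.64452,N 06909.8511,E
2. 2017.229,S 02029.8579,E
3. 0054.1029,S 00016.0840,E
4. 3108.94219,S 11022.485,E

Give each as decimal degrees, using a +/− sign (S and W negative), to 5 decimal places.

Point 1:
  Latitude: degrees = first 2 digits = 72, minutes = 19.64452; 72 + 19.64452/60 = 72.327409
  N → positive
  Lon: split at 3 digits → 069° and 9.8511′; 69 + 9.8511/60 = 69.164185
  E → positive
Point 2:
  Lat: degrees = first 2 digits = 20, minutes = 17.229; 20 + 17.229/60 = 20.287150
  S → negative
  Lon: split at 3 digits → 020° and 29.8579′; 20 + 29.8579/60 = 20.497632
  E ⇒ keep positive
Point 3:
  Lat: degrees = first 2 digits = 0, minutes = 54.1029; 0 + 54.1029/60 = 0.901715
  S → negative
  λ: split at 3 digits → 000° and 16.084′; 0 + 16.084/60 = 0.268067
  E ⇒ keep positive
Point 4:
  φ: split at 2 digits → 31° and 8.94219′; 31 + 8.94219/60 = 31.149037
  S ⇒ negate
  Longitude: split at 3 digits → 110° and 22.485′; 110 + 22.485/60 = 110.374750
  E → positive

1. 72.32741, 69.16419
2. -20.28715, 20.49763
3. -0.90172, 0.26807
4. -31.14904, 110.37475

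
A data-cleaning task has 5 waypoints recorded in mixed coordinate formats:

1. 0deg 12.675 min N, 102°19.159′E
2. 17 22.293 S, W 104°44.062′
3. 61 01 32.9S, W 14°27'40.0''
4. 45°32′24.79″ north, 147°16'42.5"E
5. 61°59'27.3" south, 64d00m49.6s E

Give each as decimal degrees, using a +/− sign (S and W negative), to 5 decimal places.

1. 0.21125, 102.31932
2. -17.37155, -104.73437
3. -61.02581, -14.46111
4. 45.54022, 147.27847
5. -61.99092, 64.01378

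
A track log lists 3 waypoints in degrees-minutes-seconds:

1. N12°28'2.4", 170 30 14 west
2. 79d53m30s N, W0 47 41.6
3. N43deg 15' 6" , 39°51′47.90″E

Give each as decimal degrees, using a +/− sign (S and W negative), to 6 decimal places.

1. 12.467333, -170.503889
2. 79.891667, -0.794889
3. 43.251667, 39.863306

Point 1:
  Lat: 12° + 28/60 + 2.4/3600 = 12 + 0.466667 + 0.000667 = 12.4673333
  N → positive
  λ: 170 + 30/60 + 14/3600 = 170.5038889
  W ⇒ negate
Point 2:
  Lat: 53′ + 30″ = 53.50000′; 79 + 53.50000/60 = 79.8916667
  N ⇒ keep positive
  Longitude: 0° + 47/60 + 41.6/3600 = 0 + 0.783333 + 0.011556 = 0.7948889
  W → negative
Point 3:
  φ: 43 + 15/60 + 6/3600 = 43.2516667
  N → positive
  Longitude: 51′ + 47.9″ = 51.79833′; 39 + 51.79833/60 = 39.8633056
  E → positive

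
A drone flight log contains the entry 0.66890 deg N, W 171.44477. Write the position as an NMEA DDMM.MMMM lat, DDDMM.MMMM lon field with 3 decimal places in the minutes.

Lat: fractional part 0.668900 → 40.13400 minutes
Lon: 171° + 0.444770 × 60 = 171° 26.68620′

0040.134,N / 17126.686,W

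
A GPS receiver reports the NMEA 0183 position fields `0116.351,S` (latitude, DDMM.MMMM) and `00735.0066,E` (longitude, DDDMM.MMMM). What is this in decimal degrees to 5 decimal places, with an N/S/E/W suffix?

Latitude: degrees = first 2 digits = 1, minutes = 16.351; 1 + 16.351/60 = 1.272517
λ: split at 3 digits → 007° and 35.0066′; 7 + 35.0066/60 = 7.583443

1.27252° S, 7.58344° E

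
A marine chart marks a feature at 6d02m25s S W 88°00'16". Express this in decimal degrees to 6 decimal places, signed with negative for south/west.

-6.040278, -88.004444

φ: 6 + 2/60 + 25/3600 = 6.0402778
hemisphere S, so the sign is −
λ: 88 + 0/60 + 16/3600 = 88.0044444
W → negative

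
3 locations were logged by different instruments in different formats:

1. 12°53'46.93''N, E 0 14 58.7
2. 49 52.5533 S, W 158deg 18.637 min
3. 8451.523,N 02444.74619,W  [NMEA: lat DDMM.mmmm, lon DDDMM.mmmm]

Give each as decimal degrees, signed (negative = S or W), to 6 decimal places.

Point 1:
  Lat: 53′ + 46.93″ = 53.78217′; 12 + 53.78217/60 = 12.8963694
  N → positive
  Lon: 0 + 14/60 + 58.7/3600 = 0.2496389
  E ⇒ keep positive
Point 2:
  Latitude: 49 + 52.5533/60 = 49.8758883
  S → negative
  Longitude: 18.637′ = 0.310617°; total 158.3106167
  W ⇒ negate
Point 3:
  Latitude: split at 2 digits → 84° and 51.523′; 84 + 51.523/60 = 84.8587167
  N ⇒ keep positive
  Longitude: split at 3 digits → 024° and 44.74619′; 24 + 44.74619/60 = 24.7457698
  hemisphere W, so the sign is −

1. 12.896369, 0.249639
2. -49.875888, -158.310617
3. 84.858717, -24.745770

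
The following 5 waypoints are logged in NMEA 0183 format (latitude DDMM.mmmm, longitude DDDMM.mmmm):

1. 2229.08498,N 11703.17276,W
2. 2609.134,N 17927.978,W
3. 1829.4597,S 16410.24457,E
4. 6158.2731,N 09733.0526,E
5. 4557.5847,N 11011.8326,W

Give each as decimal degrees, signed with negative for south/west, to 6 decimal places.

1. 22.484750, -117.052879
2. 26.152233, -179.466300
3. -18.490995, 164.170743
4. 61.971218, 97.550877
5. 45.959745, -110.197210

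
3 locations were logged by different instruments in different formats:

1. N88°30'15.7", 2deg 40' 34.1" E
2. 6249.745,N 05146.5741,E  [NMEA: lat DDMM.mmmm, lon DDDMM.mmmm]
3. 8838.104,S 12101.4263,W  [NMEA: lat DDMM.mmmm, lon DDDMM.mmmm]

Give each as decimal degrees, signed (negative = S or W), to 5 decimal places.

Point 1:
  φ: 88° + 30/60 + 15.7/3600 = 88 + 0.500000 + 0.004361 = 88.504361
  N ⇒ keep positive
  λ: 2° + 40/60 + 34.1/3600 = 2 + 0.666667 + 0.009472 = 2.676139
  E → positive
Point 2:
  φ: degrees = first 2 digits = 62, minutes = 49.745; 62 + 49.745/60 = 62.829083
  N ⇒ keep positive
  λ: split at 3 digits → 051° and 46.5741′; 51 + 46.5741/60 = 51.776235
  E → positive
Point 3:
  Lat: degrees = first 2 digits = 88, minutes = 38.104; 88 + 38.104/60 = 88.635067
  hemisphere S, so the sign is −
  Longitude: split at 3 digits → 121° and 1.4263′; 121 + 1.4263/60 = 121.023772
  W ⇒ negate

1. 88.50436, 2.67614
2. 62.82908, 51.77624
3. -88.63507, -121.02377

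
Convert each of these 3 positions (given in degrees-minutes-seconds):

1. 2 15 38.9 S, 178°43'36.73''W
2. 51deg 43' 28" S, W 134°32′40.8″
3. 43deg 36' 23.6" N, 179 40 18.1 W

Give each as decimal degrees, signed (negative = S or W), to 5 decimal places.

Point 1:
  Lat: 15′ + 38.9″ = 15.64833′; 2 + 15.64833/60 = 2.260806
  S ⇒ negate
  Lon: 43′ + 36.73″ = 43.61217′; 178 + 43.61217/60 = 178.726869
  W ⇒ negate
Point 2:
  φ: 51° + 43/60 + 28/3600 = 51 + 0.716667 + 0.007778 = 51.724444
  S → negative
  Longitude: 134° + 32/60 + 40.8/3600 = 134 + 0.533333 + 0.011333 = 134.544667
  hemisphere W, so the sign is −
Point 3:
  Latitude: 43° + 36/60 + 23.6/3600 = 43 + 0.600000 + 0.006556 = 43.606556
  N ⇒ keep positive
  λ: 179° + 40/60 + 18.1/3600 = 179 + 0.666667 + 0.005028 = 179.671694
  hemisphere W, so the sign is −

1. -2.26081, -178.72687
2. -51.72444, -134.54467
3. 43.60656, -179.67169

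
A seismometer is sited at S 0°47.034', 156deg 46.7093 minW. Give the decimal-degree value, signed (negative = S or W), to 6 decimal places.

-0.783900, -156.778488

φ: 47.034′ = 0.783900°; total 0.7839000
S ⇒ negate
Longitude: 156 + 46.7093/60 = 156.7784883
hemisphere W, so the sign is −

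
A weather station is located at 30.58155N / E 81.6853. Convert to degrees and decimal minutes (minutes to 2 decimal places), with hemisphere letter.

Latitude: minutes = (30.581550 − 30) × 60 = 34.8930
Lon: fractional part 0.685300 → 41.1180 minutes

30° 34.89′ N, 81° 41.12′ E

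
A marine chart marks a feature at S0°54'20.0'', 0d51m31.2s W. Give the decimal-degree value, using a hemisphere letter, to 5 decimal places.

Lat: 0° + 54/60 + 20/3600 = 0 + 0.900000 + 0.005556 = 0.905556
Lon: 51′ + 31.2″ = 51.52000′; 0 + 51.52000/60 = 0.858667

0.90556° S, 0.85867° W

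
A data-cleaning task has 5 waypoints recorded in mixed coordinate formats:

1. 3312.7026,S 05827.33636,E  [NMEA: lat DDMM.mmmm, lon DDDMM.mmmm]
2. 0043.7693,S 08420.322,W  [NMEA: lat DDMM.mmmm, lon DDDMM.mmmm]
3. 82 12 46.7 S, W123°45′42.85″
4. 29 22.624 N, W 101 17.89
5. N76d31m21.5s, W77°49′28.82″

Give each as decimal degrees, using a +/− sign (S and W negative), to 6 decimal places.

1. -33.211710, 58.455606
2. -0.729488, -84.338700
3. -82.212972, -123.761903
4. 29.377067, -101.298167
5. 76.522639, -77.824672

Point 1:
  Latitude: degrees = first 2 digits = 33, minutes = 12.7026; 33 + 12.7026/60 = 33.2117100
  S → negative
  Longitude: split at 3 digits → 058° and 27.33636′; 58 + 27.33636/60 = 58.4556060
  E → positive
Point 2:
  Lat: degrees = first 2 digits = 0, minutes = 43.7693; 0 + 43.7693/60 = 0.7294883
  S ⇒ negate
  λ: split at 3 digits → 084° and 20.322′; 84 + 20.322/60 = 84.3387000
  hemisphere W, so the sign is −
Point 3:
  Latitude: 12′ + 46.7″ = 12.77833′; 82 + 12.77833/60 = 82.2129722
  hemisphere S, so the sign is −
  λ: 45′ + 42.85″ = 45.71417′; 123 + 45.71417/60 = 123.7619028
  W → negative
Point 4:
  φ: 22.624′ = 0.377067°; total 29.3770667
  N ⇒ keep positive
  Lon: 101 + 17.89/60 = 101.2981667
  W → negative
Point 5:
  Latitude: 76 + 31/60 + 21.5/3600 = 76.5226389
  N ⇒ keep positive
  λ: 77 + 49/60 + 28.82/3600 = 77.8246722
  W ⇒ negate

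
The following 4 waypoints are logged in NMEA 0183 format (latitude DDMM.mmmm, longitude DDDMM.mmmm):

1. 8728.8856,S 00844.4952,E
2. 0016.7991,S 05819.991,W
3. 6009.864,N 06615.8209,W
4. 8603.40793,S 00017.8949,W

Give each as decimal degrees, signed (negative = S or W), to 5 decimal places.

1. -87.48143, 8.74159
2. -0.27999, -58.33318
3. 60.16440, -66.26368
4. -86.05680, -0.29825

Point 1:
  φ: split at 2 digits → 87° and 28.8856′; 87 + 28.8856/60 = 87.481427
  S ⇒ negate
  λ: degrees = first 3 digits = 8, minutes = 44.4952; 8 + 44.4952/60 = 8.741587
  E ⇒ keep positive
Point 2:
  Lat: split at 2 digits → 00° and 16.7991′; 0 + 16.7991/60 = 0.279985
  S ⇒ negate
  Longitude: split at 3 digits → 058° and 19.991′; 58 + 19.991/60 = 58.333183
  W → negative
Point 3:
  φ: degrees = first 2 digits = 60, minutes = 9.864; 60 + 9.864/60 = 60.164400
  N ⇒ keep positive
  λ: split at 3 digits → 066° and 15.8209′; 66 + 15.8209/60 = 66.263682
  W ⇒ negate
Point 4:
  Lat: degrees = first 2 digits = 86, minutes = 3.40793; 86 + 3.40793/60 = 86.056799
  S ⇒ negate
  λ: degrees = first 3 digits = 0, minutes = 17.8949; 0 + 17.8949/60 = 0.298248
  W ⇒ negate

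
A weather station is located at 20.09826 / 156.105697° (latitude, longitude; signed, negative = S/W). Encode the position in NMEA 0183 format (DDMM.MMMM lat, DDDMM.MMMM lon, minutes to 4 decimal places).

2005.8956,N / 15606.3418,E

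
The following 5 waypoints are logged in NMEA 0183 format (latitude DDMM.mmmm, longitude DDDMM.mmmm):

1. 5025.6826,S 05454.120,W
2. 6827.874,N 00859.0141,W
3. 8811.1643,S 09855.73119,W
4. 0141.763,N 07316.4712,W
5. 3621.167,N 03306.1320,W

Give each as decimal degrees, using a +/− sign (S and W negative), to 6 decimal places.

Point 1:
  φ: degrees = first 2 digits = 50, minutes = 25.6826; 50 + 25.6826/60 = 50.4280433
  S → negative
  Lon: split at 3 digits → 054° and 54.12′; 54 + 54.12/60 = 54.9020000
  hemisphere W, so the sign is −
Point 2:
  φ: degrees = first 2 digits = 68, minutes = 27.874; 68 + 27.874/60 = 68.4645667
  N → positive
  Lon: degrees = first 3 digits = 8, minutes = 59.0141; 8 + 59.0141/60 = 8.9835683
  W → negative
Point 3:
  φ: split at 2 digits → 88° and 11.1643′; 88 + 11.1643/60 = 88.1860717
  hemisphere S, so the sign is −
  Longitude: split at 3 digits → 098° and 55.73119′; 98 + 55.73119/60 = 98.9288532
  W → negative
Point 4:
  Latitude: degrees = first 2 digits = 1, minutes = 41.763; 1 + 41.763/60 = 1.6960500
  N → positive
  Lon: split at 3 digits → 073° and 16.4712′; 73 + 16.4712/60 = 73.2745200
  W → negative
Point 5:
  φ: split at 2 digits → 36° and 21.167′; 36 + 21.167/60 = 36.3527833
  N ⇒ keep positive
  Lon: degrees = first 3 digits = 33, minutes = 6.132; 33 + 6.132/60 = 33.1022000
  hemisphere W, so the sign is −

1. -50.428043, -54.902000
2. 68.464567, -8.983568
3. -88.186072, -98.928853
4. 1.696050, -73.274520
5. 36.352783, -33.102200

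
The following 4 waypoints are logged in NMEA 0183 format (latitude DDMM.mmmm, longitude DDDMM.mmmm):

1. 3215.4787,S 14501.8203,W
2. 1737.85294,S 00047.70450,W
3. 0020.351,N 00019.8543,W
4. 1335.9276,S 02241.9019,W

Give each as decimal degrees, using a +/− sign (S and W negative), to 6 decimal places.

1. -32.257978, -145.030338
2. -17.630882, -0.795075
3. 0.339183, -0.330905
4. -13.598793, -22.698365

Point 1:
  Latitude: split at 2 digits → 32° and 15.4787′; 32 + 15.4787/60 = 32.2579783
  hemisphere S, so the sign is −
  λ: split at 3 digits → 145° and 1.8203′; 145 + 1.8203/60 = 145.0303383
  W ⇒ negate
Point 2:
  Latitude: split at 2 digits → 17° and 37.85294′; 17 + 37.85294/60 = 17.6308823
  S ⇒ negate
  λ: degrees = first 3 digits = 0, minutes = 47.7045; 0 + 47.7045/60 = 0.7950750
  W → negative
Point 3:
  φ: split at 2 digits → 00° and 20.351′; 0 + 20.351/60 = 0.3391833
  N ⇒ keep positive
  Longitude: split at 3 digits → 000° and 19.8543′; 0 + 19.8543/60 = 0.3309050
  W ⇒ negate
Point 4:
  φ: split at 2 digits → 13° and 35.9276′; 13 + 35.9276/60 = 13.5987933
  S ⇒ negate
  Longitude: degrees = first 3 digits = 22, minutes = 41.9019; 22 + 41.9019/60 = 22.6983650
  hemisphere W, so the sign is −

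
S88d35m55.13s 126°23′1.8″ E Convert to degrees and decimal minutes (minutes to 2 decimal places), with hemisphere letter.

88° 35.92′ S, 126° 23.03′ E

Latitude: 35 + 55.13/60 = 35.9188′
Longitude: 23 + 1.8/60 = 23.0300′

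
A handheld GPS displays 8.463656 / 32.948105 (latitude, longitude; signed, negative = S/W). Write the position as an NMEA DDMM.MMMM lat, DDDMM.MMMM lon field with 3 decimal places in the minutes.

0827.819,N / 03256.886,E

Lat: fractional part 0.463656 → 27.81936 minutes
Longitude: minutes = (32.948105 − 32) × 60 = 56.88630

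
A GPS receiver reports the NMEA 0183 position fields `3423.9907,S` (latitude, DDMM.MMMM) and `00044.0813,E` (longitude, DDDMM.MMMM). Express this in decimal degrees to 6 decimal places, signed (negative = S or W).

-34.399845, 0.734688

Latitude: split at 2 digits → 34° and 23.9907′; 34 + 23.9907/60 = 34.3998450
S ⇒ negate
λ: split at 3 digits → 000° and 44.0813′; 0 + 44.0813/60 = 0.7346883
E → positive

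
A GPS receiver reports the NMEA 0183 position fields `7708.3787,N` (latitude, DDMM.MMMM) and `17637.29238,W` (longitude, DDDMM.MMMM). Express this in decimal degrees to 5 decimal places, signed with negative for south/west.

Lat: degrees = first 2 digits = 77, minutes = 8.3787; 77 + 8.3787/60 = 77.139645
N → positive
λ: degrees = first 3 digits = 176, minutes = 37.29238; 176 + 37.29238/60 = 176.621540
hemisphere W, so the sign is −

77.13965, -176.62154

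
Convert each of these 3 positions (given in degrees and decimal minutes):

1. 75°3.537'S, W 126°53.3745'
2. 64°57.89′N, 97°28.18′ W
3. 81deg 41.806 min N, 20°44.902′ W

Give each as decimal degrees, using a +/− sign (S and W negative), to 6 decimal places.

Point 1:
  Latitude: 3.537′ = 0.058950°; total 75.0589500
  S → negative
  Longitude: 53.3745′ = 0.889575°; total 126.8895750
  W → negative
Point 2:
  Lat: 64 + 57.89/60 = 64.9648333
  N ⇒ keep positive
  Longitude: 97 + 28.18/60 = 97.4696667
  W → negative
Point 3:
  φ: 81 + 41.806/60 = 81.6967667
  N → positive
  Lon: 44.902′ = 0.748367°; total 20.7483667
  hemisphere W, so the sign is −

1. -75.058950, -126.889575
2. 64.964833, -97.469667
3. 81.696767, -20.748367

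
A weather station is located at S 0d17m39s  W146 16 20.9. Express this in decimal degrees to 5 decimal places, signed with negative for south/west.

-0.29417, -146.27247

Lat: 17′ + 39″ = 17.65000′; 0 + 17.65000/60 = 0.294167
S ⇒ negate
Longitude: 146 + 16/60 + 20.9/3600 = 146.272472
W ⇒ negate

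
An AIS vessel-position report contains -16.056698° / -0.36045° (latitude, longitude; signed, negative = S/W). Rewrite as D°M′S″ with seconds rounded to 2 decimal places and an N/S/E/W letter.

16°03′24.11″ S, 0°21′37.62″ W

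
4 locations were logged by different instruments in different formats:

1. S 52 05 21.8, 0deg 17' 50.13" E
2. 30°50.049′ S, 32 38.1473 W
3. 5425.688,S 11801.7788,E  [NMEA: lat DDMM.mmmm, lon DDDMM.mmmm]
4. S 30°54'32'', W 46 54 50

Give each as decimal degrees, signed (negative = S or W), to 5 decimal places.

Point 1:
  φ: 52 + 5/60 + 21.8/3600 = 52.089389
  hemisphere S, so the sign is −
  Lon: 0 + 17/60 + 50.13/3600 = 0.297258
  E → positive
Point 2:
  φ: 30 + 50.049/60 = 30.834150
  hemisphere S, so the sign is −
  Lon: 38.1473′ = 0.635788°; total 32.635788
  hemisphere W, so the sign is −
Point 3:
  φ: split at 2 digits → 54° and 25.688′; 54 + 25.688/60 = 54.428133
  hemisphere S, so the sign is −
  λ: split at 3 digits → 118° and 1.7788′; 118 + 1.7788/60 = 118.029647
  E ⇒ keep positive
Point 4:
  Lat: 54′ + 32″ = 54.53333′; 30 + 54.53333/60 = 30.908889
  S → negative
  Lon: 54′ + 50″ = 54.83333′; 46 + 54.83333/60 = 46.913889
  W → negative

1. -52.08939, 0.29726
2. -30.83415, -32.63579
3. -54.42813, 118.02965
4. -30.90889, -46.91389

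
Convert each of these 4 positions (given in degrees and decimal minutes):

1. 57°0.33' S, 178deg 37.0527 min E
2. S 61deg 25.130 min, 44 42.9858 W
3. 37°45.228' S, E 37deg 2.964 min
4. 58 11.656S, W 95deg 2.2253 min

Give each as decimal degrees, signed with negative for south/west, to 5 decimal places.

Point 1:
  Lat: 57 + 0.33/60 = 57.005500
  hemisphere S, so the sign is −
  Lon: 178 + 37.0527/60 = 178.617545
  E ⇒ keep positive
Point 2:
  Latitude: 25.13′ = 0.418833°; total 61.418833
  S → negative
  Longitude: 42.9858′ = 0.716430°; total 44.716430
  W → negative
Point 3:
  φ: 45.228′ = 0.753800°; total 37.753800
  hemisphere S, so the sign is −
  Lon: 37 + 2.964/60 = 37.049400
  E → positive
Point 4:
  Latitude: 58 + 11.656/60 = 58.194267
  hemisphere S, so the sign is −
  Lon: 2.2253′ = 0.037088°; total 95.037088
  W ⇒ negate

1. -57.00550, 178.61755
2. -61.41883, -44.71643
3. -37.75380, 37.04940
4. -58.19427, -95.03709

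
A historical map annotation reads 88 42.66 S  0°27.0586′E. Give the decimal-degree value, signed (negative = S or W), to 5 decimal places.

-88.71100, 0.45098

Lat: 42.66′ = 0.711000°; total 88.711000
hemisphere S, so the sign is −
λ: 0 + 27.0586/60 = 0.450977
E ⇒ keep positive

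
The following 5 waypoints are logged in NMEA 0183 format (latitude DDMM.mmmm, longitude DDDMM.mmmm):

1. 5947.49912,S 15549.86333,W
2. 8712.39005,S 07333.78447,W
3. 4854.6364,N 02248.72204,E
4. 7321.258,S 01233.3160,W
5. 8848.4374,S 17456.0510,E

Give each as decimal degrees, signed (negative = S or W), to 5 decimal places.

1. -59.79165, -155.83106
2. -87.20650, -73.56307
3. 48.91061, 22.81203
4. -73.35430, -12.55527
5. -88.80729, 174.93418

Point 1:
  Latitude: split at 2 digits → 59° and 47.49912′; 59 + 47.49912/60 = 59.791652
  S ⇒ negate
  Lon: degrees = first 3 digits = 155, minutes = 49.86333; 155 + 49.86333/60 = 155.831056
  hemisphere W, so the sign is −
Point 2:
  Lat: split at 2 digits → 87° and 12.39005′; 87 + 12.39005/60 = 87.206501
  hemisphere S, so the sign is −
  Lon: degrees = first 3 digits = 73, minutes = 33.78447; 73 + 33.78447/60 = 73.563075
  W ⇒ negate
Point 3:
  φ: degrees = first 2 digits = 48, minutes = 54.6364; 48 + 54.6364/60 = 48.910607
  N ⇒ keep positive
  λ: degrees = first 3 digits = 22, minutes = 48.72204; 22 + 48.72204/60 = 22.812034
  E ⇒ keep positive
Point 4:
  Lat: split at 2 digits → 73° and 21.258′; 73 + 21.258/60 = 73.354300
  S ⇒ negate
  Lon: degrees = first 3 digits = 12, minutes = 33.316; 12 + 33.316/60 = 12.555267
  W ⇒ negate
Point 5:
  Lat: split at 2 digits → 88° and 48.4374′; 88 + 48.4374/60 = 88.807290
  hemisphere S, so the sign is −
  Lon: degrees = first 3 digits = 174, minutes = 56.051; 174 + 56.051/60 = 174.934183
  E ⇒ keep positive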